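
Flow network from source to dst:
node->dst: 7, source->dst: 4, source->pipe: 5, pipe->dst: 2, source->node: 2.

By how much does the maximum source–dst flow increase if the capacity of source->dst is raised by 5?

5

Original max flow = 8.
After raising cap(source->dst), augmenting paths through that edge carry 5 more units.
New max flow = 13. Increase = 5.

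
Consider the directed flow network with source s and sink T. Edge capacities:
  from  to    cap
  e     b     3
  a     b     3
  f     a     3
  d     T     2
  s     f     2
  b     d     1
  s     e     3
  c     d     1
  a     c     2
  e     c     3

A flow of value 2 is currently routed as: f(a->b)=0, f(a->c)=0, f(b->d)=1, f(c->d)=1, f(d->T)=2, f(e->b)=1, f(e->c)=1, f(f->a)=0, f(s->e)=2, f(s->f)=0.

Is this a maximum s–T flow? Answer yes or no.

Residual reachable from s: {a, b, c, e, f, s}; T is not reachable.
Saturated cut: c->d, b->d with total capacity 2 = current flow value. Flow is maximum.

Yes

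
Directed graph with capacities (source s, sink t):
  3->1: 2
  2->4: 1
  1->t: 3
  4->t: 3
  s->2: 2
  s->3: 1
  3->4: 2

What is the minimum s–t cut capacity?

2

Max flow = 2 (via 2 augmenting paths).
In the residual at optimum, the set reachable from s is {2, s}.
Cut edges: s->3 (cap 1), 2->4 (cap 1). Sum = 2.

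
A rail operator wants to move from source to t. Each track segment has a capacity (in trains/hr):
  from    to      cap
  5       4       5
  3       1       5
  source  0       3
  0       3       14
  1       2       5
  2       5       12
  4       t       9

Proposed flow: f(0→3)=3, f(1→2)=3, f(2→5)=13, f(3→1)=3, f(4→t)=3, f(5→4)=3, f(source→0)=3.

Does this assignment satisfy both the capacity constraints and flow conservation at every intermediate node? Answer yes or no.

No

Capacity violated on 2→5: flow 13 > capacity 12.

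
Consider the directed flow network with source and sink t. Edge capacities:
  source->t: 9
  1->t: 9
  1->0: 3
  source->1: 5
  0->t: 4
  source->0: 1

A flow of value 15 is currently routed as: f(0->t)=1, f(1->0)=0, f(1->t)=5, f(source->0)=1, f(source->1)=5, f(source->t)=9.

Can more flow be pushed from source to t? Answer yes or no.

No

Residual reachable from source: {source}; t is not reachable.
Saturated cut: source->1, source->0, source->t with total capacity 15 = current flow value. Flow is maximum.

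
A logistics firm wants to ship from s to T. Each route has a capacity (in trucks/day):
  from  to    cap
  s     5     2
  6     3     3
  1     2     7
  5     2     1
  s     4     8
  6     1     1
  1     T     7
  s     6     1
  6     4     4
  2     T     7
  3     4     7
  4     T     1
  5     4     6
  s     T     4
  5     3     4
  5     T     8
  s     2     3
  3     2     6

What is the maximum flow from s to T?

Augment s→T: bottleneck 4. Total 4.
Augment s→5→T: bottleneck 2. Total 6.
Augment s→2→T: bottleneck 3. Total 9.
Augment s→4→T: bottleneck 1. Total 10.
Augment s→6→1→T: bottleneck 1. Total 11.
No augmenting path remains in the residual graph.

11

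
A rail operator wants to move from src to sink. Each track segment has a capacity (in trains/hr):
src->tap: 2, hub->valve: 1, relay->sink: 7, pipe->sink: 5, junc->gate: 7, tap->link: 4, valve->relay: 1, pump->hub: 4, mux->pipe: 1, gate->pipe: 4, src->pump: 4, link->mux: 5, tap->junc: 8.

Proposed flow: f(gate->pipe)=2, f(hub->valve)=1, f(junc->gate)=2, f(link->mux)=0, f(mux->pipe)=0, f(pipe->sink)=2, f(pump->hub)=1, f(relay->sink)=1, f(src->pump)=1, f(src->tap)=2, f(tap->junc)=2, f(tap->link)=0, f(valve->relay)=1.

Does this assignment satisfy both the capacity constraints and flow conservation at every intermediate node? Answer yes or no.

Every edge has 0 ≤ f(e) ≤ cap(e).
At each intermediate node, inflow equals outflow.

Yes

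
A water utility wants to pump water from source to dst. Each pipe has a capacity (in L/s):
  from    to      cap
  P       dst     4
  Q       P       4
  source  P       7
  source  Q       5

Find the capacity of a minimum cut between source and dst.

Max flow = 4 (via 1 augmenting path).
In the residual at optimum, the set reachable from source is {P, Q, source}.
Cut edges: P→dst (cap 4). Sum = 4.

4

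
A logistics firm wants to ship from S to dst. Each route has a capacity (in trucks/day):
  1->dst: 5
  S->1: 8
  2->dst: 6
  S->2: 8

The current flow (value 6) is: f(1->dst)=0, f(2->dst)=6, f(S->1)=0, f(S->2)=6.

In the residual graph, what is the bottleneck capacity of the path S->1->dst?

5

Residual capacities along the path: S->1: 8, 1->dst: 5.
Minimum is 5.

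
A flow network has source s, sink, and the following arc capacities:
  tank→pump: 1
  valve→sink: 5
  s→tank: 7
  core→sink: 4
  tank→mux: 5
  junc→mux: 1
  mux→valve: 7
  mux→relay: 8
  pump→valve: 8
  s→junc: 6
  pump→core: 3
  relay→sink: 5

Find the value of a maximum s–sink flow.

7

Augment s→junc→mux→relay→sink: bottleneck 1. Total 1.
Augment s→tank→pump→valve→sink: bottleneck 1. Total 2.
Augment s→tank→mux→relay→sink: bottleneck 4. Total 6.
Augment s→tank→mux→valve→sink: bottleneck 1. Total 7.
No augmenting path remains in the residual graph.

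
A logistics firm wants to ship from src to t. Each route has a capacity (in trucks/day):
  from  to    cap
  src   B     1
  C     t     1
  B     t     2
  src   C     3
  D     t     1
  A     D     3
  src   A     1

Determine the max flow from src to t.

3

Augment src->C->t: bottleneck 1. Total 1.
Augment src->B->t: bottleneck 1. Total 2.
Augment src->A->D->t: bottleneck 1. Total 3.
No augmenting path remains in the residual graph.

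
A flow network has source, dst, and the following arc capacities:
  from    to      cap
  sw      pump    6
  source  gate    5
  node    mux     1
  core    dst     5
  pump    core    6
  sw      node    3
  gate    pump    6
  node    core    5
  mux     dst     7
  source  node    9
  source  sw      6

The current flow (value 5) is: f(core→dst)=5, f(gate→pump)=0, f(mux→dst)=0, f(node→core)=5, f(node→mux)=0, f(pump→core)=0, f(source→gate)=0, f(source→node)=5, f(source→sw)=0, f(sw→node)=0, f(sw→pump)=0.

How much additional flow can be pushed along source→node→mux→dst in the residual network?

1

Residual capacities along the path: source→node: 4, node→mux: 1, mux→dst: 7.
Minimum is 1.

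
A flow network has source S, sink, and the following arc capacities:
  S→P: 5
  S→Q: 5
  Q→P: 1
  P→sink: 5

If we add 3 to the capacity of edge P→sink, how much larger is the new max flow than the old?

1

Original max flow = 5.
After raising cap(P→sink), augmenting paths through that edge carry 1 more unit.
New max flow = 6. Increase = 1.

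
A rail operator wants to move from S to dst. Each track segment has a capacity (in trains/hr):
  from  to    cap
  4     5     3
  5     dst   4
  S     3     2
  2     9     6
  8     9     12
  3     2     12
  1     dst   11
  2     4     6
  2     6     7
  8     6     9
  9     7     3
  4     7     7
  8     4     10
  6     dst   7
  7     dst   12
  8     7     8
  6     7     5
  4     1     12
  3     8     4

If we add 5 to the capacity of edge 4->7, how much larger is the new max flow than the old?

0

Original max flow = 2.
Edge 4->7 does not cross the min cut (source side {S}), so extra capacity there cannot help.
New max flow = 2. Increase = 0.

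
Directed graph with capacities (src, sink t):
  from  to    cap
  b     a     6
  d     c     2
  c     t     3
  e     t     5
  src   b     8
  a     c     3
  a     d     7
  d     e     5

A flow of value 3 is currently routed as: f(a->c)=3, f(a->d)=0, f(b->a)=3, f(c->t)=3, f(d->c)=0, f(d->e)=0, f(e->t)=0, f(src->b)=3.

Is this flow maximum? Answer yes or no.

Residual path src->b->a->d->e->t has bottleneck 3 > 0.
Pushing 3 along it raises the flow to 6, so the given flow is not maximum.

No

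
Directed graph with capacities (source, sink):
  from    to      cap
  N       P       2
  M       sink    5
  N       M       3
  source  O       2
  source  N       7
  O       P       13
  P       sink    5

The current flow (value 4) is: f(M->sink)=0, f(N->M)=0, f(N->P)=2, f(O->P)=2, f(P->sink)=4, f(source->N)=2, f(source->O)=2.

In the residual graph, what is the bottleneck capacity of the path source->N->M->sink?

Residual capacities along the path: source->N: 5, N->M: 3, M->sink: 5.
Minimum is 3.

3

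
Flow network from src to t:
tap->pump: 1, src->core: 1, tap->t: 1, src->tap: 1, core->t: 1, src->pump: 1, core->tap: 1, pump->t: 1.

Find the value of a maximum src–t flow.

3

Augment src->core->t: bottleneck 1. Total 1.
Augment src->tap->t: bottleneck 1. Total 2.
Augment src->pump->t: bottleneck 1. Total 3.
No augmenting path remains in the residual graph.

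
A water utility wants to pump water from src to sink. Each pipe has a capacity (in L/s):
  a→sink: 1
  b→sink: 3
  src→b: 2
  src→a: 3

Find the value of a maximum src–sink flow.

Augment src→b→sink: bottleneck 2. Total 2.
Augment src→a→sink: bottleneck 1. Total 3.
No augmenting path remains in the residual graph.

3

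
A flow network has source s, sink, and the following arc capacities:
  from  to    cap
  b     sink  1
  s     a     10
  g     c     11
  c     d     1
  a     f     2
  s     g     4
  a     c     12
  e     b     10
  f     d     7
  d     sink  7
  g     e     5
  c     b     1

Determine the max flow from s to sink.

4

Augment s→a→f→d→sink: bottleneck 2. Total 2.
Augment s→a→c→d→sink: bottleneck 1. Total 3.
Augment s→a→c→b→sink: bottleneck 1. Total 4.
No augmenting path remains in the residual graph.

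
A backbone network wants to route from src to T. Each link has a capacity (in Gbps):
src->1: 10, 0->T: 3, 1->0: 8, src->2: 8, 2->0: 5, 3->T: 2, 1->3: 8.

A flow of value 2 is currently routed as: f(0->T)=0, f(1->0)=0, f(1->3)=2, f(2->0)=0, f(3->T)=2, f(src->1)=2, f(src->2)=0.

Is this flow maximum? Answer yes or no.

Residual path src->1->0->T has bottleneck 3 > 0.
Pushing 3 along it raises the flow to 5, so the given flow is not maximum.

No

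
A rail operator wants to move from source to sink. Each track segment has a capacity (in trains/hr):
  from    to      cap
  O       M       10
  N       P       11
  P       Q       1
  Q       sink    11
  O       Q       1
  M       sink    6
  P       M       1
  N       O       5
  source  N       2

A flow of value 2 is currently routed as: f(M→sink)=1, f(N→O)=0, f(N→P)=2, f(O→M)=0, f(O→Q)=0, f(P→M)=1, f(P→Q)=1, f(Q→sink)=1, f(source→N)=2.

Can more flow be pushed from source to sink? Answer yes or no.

Residual reachable from source: {source}; sink is not reachable.
Saturated cut: source→N with total capacity 2 = current flow value. Flow is maximum.

No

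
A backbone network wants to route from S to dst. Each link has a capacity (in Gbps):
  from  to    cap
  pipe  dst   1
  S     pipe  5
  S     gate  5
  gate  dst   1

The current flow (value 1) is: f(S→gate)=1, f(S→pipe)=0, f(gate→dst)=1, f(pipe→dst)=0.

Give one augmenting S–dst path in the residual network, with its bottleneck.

S→pipe→dst, bottleneck 1

Residual along S→pipe→dst: S→pipe: 5, pipe→dst: 1.
Bottleneck = min = 1.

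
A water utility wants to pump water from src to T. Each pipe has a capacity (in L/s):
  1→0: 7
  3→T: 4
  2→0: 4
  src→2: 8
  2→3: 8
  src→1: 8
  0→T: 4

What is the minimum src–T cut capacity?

Max flow = 8 (via 2 augmenting paths).
In the residual at optimum, the set reachable from src is {0, 1, 2, 3, src}.
Cut edges: 3→T (cap 4), 0→T (cap 4). Sum = 8.

8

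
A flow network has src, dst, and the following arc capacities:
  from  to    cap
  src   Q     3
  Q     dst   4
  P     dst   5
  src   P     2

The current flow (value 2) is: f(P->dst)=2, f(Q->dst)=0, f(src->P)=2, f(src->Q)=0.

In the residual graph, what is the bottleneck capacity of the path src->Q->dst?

3

Residual capacities along the path: src->Q: 3, Q->dst: 4.
Minimum is 3.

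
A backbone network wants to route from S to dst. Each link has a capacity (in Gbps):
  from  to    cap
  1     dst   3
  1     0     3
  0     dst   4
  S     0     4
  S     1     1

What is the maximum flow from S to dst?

5

Augment S->1->dst: bottleneck 1. Total 1.
Augment S->0->dst: bottleneck 4. Total 5.
No augmenting path remains in the residual graph.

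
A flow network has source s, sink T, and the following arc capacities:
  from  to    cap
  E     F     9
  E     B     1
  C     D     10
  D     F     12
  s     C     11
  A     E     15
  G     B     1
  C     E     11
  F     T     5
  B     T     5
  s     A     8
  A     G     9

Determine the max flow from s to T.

7

Augment s->A->G->B->T: bottleneck 1. Total 1.
Augment s->A->E->B->T: bottleneck 1. Total 2.
Augment s->A->E->F->T: bottleneck 5. Total 7.
No augmenting path remains in the residual graph.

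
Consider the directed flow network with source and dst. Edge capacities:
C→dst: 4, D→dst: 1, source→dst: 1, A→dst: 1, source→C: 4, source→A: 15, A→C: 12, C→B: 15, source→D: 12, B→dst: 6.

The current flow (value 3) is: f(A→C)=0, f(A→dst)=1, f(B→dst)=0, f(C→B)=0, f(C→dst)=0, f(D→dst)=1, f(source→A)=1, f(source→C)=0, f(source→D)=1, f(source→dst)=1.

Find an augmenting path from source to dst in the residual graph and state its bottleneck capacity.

source→C→dst, bottleneck 4

Residual along source→C→dst: source→C: 4, C→dst: 4.
Bottleneck = min = 4.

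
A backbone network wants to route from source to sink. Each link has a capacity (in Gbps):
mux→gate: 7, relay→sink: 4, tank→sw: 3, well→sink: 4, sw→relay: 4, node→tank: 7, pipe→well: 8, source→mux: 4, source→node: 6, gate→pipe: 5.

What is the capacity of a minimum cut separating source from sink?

7

Max flow = 7 (via 2 augmenting paths).
In the residual at optimum, the set reachable from source is {node, source, tank}.
Cut edges: tank→sw (cap 3), source→mux (cap 4). Sum = 7.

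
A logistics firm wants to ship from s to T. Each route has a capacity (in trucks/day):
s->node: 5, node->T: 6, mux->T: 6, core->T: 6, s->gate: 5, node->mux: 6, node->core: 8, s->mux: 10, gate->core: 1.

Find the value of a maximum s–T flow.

Augment s->node->T: bottleneck 5. Total 5.
Augment s->mux->T: bottleneck 6. Total 11.
Augment s->gate->core->T: bottleneck 1. Total 12.
No augmenting path remains in the residual graph.

12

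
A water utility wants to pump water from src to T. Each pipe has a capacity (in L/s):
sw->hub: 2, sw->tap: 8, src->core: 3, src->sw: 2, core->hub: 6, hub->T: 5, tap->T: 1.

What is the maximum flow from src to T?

Augment src->sw->tap->T: bottleneck 1. Total 1.
Augment src->sw->hub->T: bottleneck 1. Total 2.
Augment src->core->hub->T: bottleneck 3. Total 5.
No augmenting path remains in the residual graph.

5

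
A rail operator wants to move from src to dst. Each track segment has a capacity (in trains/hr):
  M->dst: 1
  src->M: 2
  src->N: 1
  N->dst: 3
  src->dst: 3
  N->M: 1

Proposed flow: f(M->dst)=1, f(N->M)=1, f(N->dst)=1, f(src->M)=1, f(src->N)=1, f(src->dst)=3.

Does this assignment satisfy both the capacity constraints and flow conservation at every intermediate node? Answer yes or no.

No

Conservation fails at N: inflow 1 ≠ outflow 2.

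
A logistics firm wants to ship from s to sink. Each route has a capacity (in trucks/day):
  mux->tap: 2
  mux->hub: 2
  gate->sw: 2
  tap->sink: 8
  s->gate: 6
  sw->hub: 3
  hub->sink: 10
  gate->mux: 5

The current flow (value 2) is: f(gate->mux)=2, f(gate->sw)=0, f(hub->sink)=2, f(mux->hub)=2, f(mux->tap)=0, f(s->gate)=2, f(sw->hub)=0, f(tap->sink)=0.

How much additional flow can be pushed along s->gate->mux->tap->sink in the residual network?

2

Residual capacities along the path: s->gate: 4, gate->mux: 3, mux->tap: 2, tap->sink: 8.
Minimum is 2.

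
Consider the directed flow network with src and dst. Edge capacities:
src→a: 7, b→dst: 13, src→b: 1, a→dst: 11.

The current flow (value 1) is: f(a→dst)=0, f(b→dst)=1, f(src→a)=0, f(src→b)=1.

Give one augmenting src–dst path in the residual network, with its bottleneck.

src→a→dst, bottleneck 7

Residual along src→a→dst: src→a: 7, a→dst: 11.
Bottleneck = min = 7.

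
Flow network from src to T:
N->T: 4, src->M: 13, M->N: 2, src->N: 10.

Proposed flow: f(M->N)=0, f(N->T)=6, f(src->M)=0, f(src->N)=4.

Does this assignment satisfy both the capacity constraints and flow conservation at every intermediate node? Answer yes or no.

Capacity violated on N->T: flow 6 > capacity 4.

No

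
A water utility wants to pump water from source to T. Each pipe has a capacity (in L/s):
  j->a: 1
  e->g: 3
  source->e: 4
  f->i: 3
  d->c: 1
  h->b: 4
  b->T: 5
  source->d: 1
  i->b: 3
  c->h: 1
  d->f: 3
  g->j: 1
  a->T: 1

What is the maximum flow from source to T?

Augment source->e->g->j->a->T: bottleneck 1. Total 1.
Augment source->d->c->h->b->T: bottleneck 1. Total 2.
No augmenting path remains in the residual graph.

2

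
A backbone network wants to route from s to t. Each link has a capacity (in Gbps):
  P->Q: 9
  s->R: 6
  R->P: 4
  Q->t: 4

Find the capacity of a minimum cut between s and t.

4

Max flow = 4 (via 1 augmenting path).
In the residual at optimum, the set reachable from s is {R, s}.
Cut edges: R->P (cap 4). Sum = 4.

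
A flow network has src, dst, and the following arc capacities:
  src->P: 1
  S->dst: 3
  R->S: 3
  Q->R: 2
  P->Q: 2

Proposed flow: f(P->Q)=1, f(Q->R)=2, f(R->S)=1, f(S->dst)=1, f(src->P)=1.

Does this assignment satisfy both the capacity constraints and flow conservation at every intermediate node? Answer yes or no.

Conservation fails at Q: inflow 1 ≠ outflow 2.

No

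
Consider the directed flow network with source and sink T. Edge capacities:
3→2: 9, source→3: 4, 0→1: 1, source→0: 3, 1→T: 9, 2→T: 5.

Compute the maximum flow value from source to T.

Augment source→0→1→T: bottleneck 1. Total 1.
Augment source→3→2→T: bottleneck 4. Total 5.
No augmenting path remains in the residual graph.

5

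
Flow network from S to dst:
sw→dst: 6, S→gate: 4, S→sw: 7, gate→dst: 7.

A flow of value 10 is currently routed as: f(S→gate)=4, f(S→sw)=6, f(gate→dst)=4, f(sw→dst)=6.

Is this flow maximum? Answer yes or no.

Residual reachable from S: {S, sw}; dst is not reachable.
Saturated cut: S→gate, sw→dst with total capacity 10 = current flow value. Flow is maximum.

Yes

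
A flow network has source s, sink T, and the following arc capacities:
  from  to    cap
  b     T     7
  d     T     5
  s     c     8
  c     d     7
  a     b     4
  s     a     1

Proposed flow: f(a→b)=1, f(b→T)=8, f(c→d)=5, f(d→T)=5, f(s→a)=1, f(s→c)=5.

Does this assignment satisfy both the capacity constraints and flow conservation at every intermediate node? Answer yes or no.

Capacity violated on b→T: flow 8 > capacity 7.

No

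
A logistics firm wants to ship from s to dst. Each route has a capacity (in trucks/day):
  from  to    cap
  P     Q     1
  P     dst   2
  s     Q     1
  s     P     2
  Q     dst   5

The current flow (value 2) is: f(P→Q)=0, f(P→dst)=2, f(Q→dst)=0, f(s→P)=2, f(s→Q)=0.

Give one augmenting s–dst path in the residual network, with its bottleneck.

s→Q→dst, bottleneck 1

Residual along s→Q→dst: s→Q: 1, Q→dst: 5.
Bottleneck = min = 1.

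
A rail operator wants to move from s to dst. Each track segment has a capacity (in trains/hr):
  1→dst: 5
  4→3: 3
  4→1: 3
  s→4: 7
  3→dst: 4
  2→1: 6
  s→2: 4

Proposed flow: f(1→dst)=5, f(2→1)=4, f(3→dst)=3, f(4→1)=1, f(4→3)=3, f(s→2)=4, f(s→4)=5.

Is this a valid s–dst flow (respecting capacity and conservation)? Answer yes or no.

No

Conservation fails at 4: inflow 5 ≠ outflow 4.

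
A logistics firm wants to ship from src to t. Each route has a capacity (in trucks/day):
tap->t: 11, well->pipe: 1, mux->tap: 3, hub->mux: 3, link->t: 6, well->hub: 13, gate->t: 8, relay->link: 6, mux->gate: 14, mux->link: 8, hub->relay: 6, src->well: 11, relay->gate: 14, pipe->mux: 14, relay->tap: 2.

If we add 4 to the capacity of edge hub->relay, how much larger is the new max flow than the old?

1

Original max flow = 10.
After raising cap(hub->relay), augmenting paths through that edge carry 1 more unit.
New max flow = 11. Increase = 1.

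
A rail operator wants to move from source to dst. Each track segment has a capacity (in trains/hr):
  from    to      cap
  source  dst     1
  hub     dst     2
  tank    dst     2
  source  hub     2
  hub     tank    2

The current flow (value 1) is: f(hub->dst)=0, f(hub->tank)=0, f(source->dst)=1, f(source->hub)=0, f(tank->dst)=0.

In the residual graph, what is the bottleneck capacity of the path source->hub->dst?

Residual capacities along the path: source->hub: 2, hub->dst: 2.
Minimum is 2.

2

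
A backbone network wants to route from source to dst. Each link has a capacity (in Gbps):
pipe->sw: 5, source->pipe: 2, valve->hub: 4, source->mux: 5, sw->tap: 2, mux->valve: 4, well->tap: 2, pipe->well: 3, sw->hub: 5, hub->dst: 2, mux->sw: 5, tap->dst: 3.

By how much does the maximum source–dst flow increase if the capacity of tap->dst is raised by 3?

1

Original max flow = 5.
After raising cap(tap->dst), augmenting paths through that edge carry 1 more unit.
New max flow = 6. Increase = 1.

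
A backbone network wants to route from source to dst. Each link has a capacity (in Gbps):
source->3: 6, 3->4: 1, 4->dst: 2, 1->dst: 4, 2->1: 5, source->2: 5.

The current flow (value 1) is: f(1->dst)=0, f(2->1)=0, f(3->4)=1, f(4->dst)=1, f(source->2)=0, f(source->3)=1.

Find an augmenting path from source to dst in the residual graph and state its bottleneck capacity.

source->2->1->dst, bottleneck 4

Residual along source->2->1->dst: source->2: 5, 2->1: 5, 1->dst: 4.
Bottleneck = min = 4.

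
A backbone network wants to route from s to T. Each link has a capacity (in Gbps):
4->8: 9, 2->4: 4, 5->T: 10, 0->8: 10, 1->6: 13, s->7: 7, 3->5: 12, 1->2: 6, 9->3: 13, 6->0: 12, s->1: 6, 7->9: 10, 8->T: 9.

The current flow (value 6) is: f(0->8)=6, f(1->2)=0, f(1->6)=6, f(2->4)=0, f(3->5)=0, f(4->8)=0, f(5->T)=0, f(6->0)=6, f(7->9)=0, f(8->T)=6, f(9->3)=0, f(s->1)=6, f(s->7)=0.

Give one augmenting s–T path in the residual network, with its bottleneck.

s->7->9->3->5->T, bottleneck 7

Residual along s->7->9->3->5->T: s->7: 7, 7->9: 10, 9->3: 13, 3->5: 12, 5->T: 10.
Bottleneck = min = 7.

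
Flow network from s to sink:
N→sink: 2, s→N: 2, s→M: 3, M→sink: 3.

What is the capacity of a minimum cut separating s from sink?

Max flow = 5 (via 2 augmenting paths).
In the residual at optimum, the set reachable from s is {s}.
Cut edges: s→M (cap 3), s→N (cap 2). Sum = 5.

5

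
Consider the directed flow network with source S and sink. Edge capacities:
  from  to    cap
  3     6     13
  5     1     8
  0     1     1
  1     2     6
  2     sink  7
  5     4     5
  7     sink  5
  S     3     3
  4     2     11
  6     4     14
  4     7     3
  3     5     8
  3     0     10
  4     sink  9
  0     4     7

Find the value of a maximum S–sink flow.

3

Augment S->3->5->4->sink: bottleneck 3. Total 3.
No augmenting path remains in the residual graph.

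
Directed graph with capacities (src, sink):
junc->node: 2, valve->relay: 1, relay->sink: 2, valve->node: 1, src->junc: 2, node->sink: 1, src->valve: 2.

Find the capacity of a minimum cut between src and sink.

2

Max flow = 2 (via 2 augmenting paths).
In the residual at optimum, the set reachable from src is {junc, node, src, valve}.
Cut edges: valve->relay (cap 1), node->sink (cap 1). Sum = 2.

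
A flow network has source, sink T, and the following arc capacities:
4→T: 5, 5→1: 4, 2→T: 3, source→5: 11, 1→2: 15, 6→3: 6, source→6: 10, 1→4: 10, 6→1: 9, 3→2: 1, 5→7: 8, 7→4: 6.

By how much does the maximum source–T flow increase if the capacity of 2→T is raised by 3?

Original max flow = 8.
After raising cap(2→T), augmenting paths through that edge carry 3 more units.
New max flow = 11. Increase = 3.

3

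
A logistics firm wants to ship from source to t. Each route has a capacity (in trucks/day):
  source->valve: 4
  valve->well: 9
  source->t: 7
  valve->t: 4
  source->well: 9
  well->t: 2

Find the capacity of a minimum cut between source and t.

13

Max flow = 13 (via 3 augmenting paths).
In the residual at optimum, the set reachable from source is {source, well}.
Cut edges: source->valve (cap 4), source->t (cap 7), well->t (cap 2). Sum = 13.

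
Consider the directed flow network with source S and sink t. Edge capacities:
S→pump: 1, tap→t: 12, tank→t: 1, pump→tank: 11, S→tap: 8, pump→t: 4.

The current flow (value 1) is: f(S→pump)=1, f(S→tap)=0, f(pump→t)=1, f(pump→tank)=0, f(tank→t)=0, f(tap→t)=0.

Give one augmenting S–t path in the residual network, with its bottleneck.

S→tap→t, bottleneck 8

Residual along S→tap→t: S→tap: 8, tap→t: 12.
Bottleneck = min = 8.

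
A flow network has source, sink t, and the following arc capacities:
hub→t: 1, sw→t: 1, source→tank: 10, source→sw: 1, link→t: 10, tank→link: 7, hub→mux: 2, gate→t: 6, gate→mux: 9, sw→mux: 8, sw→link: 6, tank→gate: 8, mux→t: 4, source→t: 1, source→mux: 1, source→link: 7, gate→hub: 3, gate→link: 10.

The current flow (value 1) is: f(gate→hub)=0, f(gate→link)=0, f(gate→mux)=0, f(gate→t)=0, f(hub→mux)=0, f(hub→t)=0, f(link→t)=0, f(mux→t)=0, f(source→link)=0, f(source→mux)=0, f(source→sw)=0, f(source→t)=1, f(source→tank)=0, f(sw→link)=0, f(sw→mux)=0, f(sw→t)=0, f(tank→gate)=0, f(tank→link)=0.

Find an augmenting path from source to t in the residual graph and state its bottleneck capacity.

source→sw→t, bottleneck 1

Residual along source→sw→t: source→sw: 1, sw→t: 1.
Bottleneck = min = 1.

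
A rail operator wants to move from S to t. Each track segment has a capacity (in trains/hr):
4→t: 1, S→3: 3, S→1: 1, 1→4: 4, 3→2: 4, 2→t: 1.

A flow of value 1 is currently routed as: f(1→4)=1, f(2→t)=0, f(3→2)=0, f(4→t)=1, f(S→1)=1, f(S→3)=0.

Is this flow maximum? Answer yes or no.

Residual path S→3→2→t has bottleneck 1 > 0.
Pushing 1 along it raises the flow to 2, so the given flow is not maximum.

No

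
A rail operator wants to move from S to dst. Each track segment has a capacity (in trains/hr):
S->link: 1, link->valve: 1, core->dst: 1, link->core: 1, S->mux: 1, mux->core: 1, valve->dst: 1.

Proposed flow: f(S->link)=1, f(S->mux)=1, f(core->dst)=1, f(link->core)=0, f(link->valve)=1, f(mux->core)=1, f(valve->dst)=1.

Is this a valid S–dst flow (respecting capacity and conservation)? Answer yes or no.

Every edge has 0 ≤ f(e) ≤ cap(e).
At each intermediate node, inflow equals outflow.

Yes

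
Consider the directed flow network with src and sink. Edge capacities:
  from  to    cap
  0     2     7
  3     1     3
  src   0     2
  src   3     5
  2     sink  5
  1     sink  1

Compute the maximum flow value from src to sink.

3

Augment src→0→2→sink: bottleneck 2. Total 2.
Augment src→3→1→sink: bottleneck 1. Total 3.
No augmenting path remains in the residual graph.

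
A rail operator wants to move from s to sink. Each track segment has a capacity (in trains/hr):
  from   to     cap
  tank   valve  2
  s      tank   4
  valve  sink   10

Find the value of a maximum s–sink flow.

2

Augment s→tank→valve→sink: bottleneck 2. Total 2.
No augmenting path remains in the residual graph.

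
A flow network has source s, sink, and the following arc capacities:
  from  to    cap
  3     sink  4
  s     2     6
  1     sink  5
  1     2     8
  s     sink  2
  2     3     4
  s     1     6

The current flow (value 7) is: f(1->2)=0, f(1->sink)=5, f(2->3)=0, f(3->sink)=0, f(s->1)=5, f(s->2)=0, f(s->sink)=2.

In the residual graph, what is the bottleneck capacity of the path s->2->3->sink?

Residual capacities along the path: s->2: 6, 2->3: 4, 3->sink: 4.
Minimum is 4.

4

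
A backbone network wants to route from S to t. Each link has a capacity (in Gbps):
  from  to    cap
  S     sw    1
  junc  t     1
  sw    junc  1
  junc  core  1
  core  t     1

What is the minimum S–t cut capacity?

Max flow = 1 (via 1 augmenting path).
In the residual at optimum, the set reachable from S is {S}.
Cut edges: S->sw (cap 1). Sum = 1.

1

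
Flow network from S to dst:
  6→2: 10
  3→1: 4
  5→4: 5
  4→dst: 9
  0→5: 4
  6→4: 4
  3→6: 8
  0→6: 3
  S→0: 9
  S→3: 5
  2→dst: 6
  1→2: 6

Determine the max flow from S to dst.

Augment S→0→5→4→dst: bottleneck 4. Total 4.
Augment S→0→6→4→dst: bottleneck 3. Total 7.
Augment S→3→6→4→dst: bottleneck 1. Total 8.
Augment S→3→6→2→dst: bottleneck 4. Total 12.
No augmenting path remains in the residual graph.

12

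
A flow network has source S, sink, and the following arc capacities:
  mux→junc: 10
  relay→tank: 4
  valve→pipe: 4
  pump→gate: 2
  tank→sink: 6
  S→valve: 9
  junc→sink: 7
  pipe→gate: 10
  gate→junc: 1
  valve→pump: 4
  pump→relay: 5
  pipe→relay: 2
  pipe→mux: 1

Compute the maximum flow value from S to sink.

Augment S→valve→pump→gate→junc→sink: bottleneck 1. Total 1.
Augment S→valve→pump→relay→tank→sink: bottleneck 3. Total 4.
Augment S→valve→pipe→relay→tank→sink: bottleneck 1. Total 5.
Augment S→valve→pipe→mux→junc→sink: bottleneck 1. Total 6.
No augmenting path remains in the residual graph.

6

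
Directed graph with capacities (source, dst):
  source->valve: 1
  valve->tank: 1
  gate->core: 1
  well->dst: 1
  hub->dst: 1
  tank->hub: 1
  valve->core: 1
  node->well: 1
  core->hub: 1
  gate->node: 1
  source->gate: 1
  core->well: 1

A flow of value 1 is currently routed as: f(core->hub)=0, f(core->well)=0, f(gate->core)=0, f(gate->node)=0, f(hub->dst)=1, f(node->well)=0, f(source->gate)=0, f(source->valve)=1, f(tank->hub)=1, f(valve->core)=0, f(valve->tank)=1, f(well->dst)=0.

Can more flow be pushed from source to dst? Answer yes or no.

Yes

Residual path source->gate->core->well->dst has bottleneck 1 > 0.
Pushing 1 along it raises the flow to 2, so the given flow is not maximum.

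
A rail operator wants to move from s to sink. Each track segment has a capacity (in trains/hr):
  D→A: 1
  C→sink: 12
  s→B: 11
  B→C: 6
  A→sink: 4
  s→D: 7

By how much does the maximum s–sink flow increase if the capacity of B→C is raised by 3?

3

Original max flow = 7.
After raising cap(B→C), augmenting paths through that edge carry 3 more units.
New max flow = 10. Increase = 3.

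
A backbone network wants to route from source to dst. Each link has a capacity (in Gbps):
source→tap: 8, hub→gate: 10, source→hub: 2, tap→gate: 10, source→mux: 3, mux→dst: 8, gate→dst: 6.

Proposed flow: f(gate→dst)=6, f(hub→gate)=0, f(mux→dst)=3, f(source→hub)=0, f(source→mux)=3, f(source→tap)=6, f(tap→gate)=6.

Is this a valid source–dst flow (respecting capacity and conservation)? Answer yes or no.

Yes

Every edge has 0 ≤ f(e) ≤ cap(e).
At each intermediate node, inflow equals outflow.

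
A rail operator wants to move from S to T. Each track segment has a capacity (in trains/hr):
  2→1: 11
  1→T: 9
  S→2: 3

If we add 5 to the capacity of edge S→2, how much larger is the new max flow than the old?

5

Original max flow = 3.
After raising cap(S→2), augmenting paths through that edge carry 5 more units.
New max flow = 8. Increase = 5.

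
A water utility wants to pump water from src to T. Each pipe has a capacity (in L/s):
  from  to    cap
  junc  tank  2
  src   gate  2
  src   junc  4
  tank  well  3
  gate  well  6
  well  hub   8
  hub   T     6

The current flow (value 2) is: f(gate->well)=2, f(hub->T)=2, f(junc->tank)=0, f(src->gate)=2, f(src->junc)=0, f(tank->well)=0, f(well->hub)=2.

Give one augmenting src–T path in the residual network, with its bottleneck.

src->junc->tank->well->hub->T, bottleneck 2

Residual along src->junc->tank->well->hub->T: src->junc: 4, junc->tank: 2, tank->well: 3, well->hub: 6, hub->T: 4.
Bottleneck = min = 2.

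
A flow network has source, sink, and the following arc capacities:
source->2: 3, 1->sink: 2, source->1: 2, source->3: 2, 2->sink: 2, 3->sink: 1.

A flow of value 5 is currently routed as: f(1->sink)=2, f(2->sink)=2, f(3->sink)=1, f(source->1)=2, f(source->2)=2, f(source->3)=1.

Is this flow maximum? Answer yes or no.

Yes

Residual reachable from source: {2, 3, source}; sink is not reachable.
Saturated cut: source->1, 3->sink, 2->sink with total capacity 5 = current flow value. Flow is maximum.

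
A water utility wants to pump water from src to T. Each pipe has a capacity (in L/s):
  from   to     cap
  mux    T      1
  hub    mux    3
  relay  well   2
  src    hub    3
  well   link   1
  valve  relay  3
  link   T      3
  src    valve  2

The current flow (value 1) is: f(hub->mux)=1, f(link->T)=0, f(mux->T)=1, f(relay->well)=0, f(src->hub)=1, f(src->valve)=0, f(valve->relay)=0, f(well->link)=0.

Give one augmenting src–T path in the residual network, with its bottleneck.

src->valve->relay->well->link->T, bottleneck 1

Residual along src->valve->relay->well->link->T: src->valve: 2, valve->relay: 3, relay->well: 2, well->link: 1, link->T: 3.
Bottleneck = min = 1.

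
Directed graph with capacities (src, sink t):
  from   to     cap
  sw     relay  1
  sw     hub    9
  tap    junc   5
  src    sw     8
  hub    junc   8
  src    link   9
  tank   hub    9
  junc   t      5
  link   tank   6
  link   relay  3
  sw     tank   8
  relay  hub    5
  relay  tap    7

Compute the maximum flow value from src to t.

Augment src→sw→hub→junc→t: bottleneck 5. Total 5.
No augmenting path remains in the residual graph.

5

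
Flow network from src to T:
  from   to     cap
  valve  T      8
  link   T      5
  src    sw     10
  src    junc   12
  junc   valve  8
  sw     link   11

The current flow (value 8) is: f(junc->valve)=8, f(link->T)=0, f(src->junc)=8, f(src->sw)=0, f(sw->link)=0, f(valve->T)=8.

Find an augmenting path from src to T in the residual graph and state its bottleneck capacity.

src->sw->link->T, bottleneck 5

Residual along src->sw->link->T: src->sw: 10, sw->link: 11, link->T: 5.
Bottleneck = min = 5.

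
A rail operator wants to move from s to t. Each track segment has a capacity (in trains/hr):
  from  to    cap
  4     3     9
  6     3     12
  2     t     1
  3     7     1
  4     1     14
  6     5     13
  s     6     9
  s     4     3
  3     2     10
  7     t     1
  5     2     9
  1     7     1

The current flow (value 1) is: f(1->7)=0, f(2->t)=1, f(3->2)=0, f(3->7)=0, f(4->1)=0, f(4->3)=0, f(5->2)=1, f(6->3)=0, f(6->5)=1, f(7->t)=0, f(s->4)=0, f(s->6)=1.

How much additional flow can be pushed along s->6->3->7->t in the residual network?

1

Residual capacities along the path: s->6: 8, 6->3: 12, 3->7: 1, 7->t: 1.
Minimum is 1.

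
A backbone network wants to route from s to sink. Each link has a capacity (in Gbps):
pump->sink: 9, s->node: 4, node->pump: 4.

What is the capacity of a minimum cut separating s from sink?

Max flow = 4 (via 1 augmenting path).
In the residual at optimum, the set reachable from s is {s}.
Cut edges: s->node (cap 4). Sum = 4.

4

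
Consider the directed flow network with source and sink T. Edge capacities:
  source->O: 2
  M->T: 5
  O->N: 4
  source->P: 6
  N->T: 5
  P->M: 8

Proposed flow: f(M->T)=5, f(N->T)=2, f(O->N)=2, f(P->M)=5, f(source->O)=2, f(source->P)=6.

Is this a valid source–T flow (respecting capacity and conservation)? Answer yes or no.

No

Conservation fails at P: inflow 6 ≠ outflow 5.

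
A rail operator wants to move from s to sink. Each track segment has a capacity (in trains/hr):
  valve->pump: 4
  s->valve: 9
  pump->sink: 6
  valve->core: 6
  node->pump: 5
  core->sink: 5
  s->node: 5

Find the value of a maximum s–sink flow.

Augment s->valve->core->sink: bottleneck 5. Total 5.
Augment s->valve->pump->sink: bottleneck 4. Total 9.
Augment s->node->pump->sink: bottleneck 2. Total 11.
No augmenting path remains in the residual graph.

11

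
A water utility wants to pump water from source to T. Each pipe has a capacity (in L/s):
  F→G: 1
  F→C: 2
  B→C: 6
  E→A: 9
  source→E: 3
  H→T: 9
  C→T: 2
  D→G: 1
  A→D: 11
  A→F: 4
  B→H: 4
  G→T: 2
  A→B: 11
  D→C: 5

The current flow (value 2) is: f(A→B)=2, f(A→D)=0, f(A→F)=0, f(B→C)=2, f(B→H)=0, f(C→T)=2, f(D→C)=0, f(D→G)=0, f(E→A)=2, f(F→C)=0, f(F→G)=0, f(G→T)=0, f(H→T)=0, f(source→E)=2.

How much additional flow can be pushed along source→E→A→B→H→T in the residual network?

Residual capacities along the path: source→E: 1, E→A: 7, A→B: 9, B→H: 4, H→T: 9.
Minimum is 1.

1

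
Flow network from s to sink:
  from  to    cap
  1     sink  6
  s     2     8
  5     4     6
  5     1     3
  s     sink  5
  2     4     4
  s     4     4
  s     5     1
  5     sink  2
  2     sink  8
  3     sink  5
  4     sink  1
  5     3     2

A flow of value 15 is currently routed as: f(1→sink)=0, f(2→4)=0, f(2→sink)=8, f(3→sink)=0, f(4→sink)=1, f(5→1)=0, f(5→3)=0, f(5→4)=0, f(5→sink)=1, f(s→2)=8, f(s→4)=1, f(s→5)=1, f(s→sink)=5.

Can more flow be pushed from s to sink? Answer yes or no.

No

Residual reachable from s: {4, s}; sink is not reachable.
Saturated cut: s→5, s→2, s→sink, 4→sink with total capacity 15 = current flow value. Flow is maximum.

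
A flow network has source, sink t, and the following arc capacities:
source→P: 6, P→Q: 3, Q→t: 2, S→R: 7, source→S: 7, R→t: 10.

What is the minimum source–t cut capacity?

Max flow = 9 (via 2 augmenting paths).
In the residual at optimum, the set reachable from source is {P, Q, source}.
Cut edges: source→S (cap 7), Q→t (cap 2). Sum = 9.

9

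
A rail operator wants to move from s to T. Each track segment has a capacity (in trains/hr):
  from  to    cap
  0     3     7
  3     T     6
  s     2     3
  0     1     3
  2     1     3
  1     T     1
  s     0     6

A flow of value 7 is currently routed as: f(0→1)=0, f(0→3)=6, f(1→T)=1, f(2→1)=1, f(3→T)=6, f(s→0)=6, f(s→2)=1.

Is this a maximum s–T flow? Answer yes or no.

Yes

Residual reachable from s: {1, 2, s}; T is not reachable.
Saturated cut: s→0, 1→T with total capacity 7 = current flow value. Flow is maximum.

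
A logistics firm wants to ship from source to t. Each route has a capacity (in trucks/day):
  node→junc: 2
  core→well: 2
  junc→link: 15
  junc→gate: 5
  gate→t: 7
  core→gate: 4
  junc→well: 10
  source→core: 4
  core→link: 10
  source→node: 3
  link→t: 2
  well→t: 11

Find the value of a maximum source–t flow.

6

Augment source→core→gate→t: bottleneck 4. Total 4.
Augment source→node→junc→well→t: bottleneck 2. Total 6.
No augmenting path remains in the residual graph.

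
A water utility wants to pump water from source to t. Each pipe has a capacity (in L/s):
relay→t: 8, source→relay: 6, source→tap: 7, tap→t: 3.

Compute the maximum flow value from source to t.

9

Augment source→relay→t: bottleneck 6. Total 6.
Augment source→tap→t: bottleneck 3. Total 9.
No augmenting path remains in the residual graph.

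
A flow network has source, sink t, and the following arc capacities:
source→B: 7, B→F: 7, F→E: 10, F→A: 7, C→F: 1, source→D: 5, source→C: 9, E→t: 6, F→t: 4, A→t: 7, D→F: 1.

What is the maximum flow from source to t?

Augment source→D→F→t: bottleneck 1. Total 1.
Augment source→B→F→t: bottleneck 3. Total 4.
Augment source→B→F→A→t: bottleneck 4. Total 8.
Augment source→C→F→A→t: bottleneck 1. Total 9.
No augmenting path remains in the residual graph.

9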